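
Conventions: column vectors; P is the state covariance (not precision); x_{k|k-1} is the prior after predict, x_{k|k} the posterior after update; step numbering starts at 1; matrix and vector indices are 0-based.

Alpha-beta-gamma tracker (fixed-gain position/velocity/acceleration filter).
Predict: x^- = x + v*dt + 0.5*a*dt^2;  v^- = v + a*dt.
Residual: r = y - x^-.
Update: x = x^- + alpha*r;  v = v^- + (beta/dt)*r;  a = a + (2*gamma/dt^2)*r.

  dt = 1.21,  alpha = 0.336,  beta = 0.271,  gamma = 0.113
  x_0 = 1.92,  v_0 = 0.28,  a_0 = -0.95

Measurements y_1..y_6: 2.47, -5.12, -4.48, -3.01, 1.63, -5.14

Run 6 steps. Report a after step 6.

a_post = 2.8610

step 1: x_pred=1.5634  r=0.9066  x^+=1.8680  v^+=-0.6664  a^+=-0.8100
step 2: x_pred=0.4686  r=-5.5886  x^+=-1.4092  v^+=-2.8983  a^+=-1.6727
step 3: x_pred=-6.1406  r=1.6606  x^+=-5.5826  v^+=-4.5503  a^+=-1.4164
step 4: x_pred=-12.1254  r=9.1154  x^+=-9.0626  v^+=-4.2226  a^+=-0.0093
step 5: x_pred=-14.1788  r=15.8088  x^+=-8.8670  v^+=-0.6932  a^+=2.4309
step 6: x_pred=-7.9263  r=2.7863  x^+=-6.9901  v^+=2.8722  a^+=2.8610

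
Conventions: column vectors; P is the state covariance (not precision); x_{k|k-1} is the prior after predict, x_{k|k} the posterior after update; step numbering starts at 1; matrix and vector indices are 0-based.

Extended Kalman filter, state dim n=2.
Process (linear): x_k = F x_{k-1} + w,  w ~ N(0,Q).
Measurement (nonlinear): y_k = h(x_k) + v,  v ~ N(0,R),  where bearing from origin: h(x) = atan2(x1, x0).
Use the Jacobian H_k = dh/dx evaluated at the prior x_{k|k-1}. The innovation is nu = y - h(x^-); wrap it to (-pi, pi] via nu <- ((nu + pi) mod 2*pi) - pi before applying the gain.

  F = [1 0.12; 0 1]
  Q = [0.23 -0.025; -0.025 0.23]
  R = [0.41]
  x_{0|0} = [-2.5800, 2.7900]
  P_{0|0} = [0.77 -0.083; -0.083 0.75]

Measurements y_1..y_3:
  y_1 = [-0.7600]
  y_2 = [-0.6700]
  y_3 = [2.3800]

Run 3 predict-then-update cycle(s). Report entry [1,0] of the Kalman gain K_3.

step 1: x^-=[-2.2452, 2.7900]  P^-=[0.9909 -0.0180; -0.0180 0.9800]  H_jac=[-0.2175 -0.1751]  S=[0.4856]  K=[-0.4375; -0.3453]  nu=[-3.0084]  x^+=[-0.9292, 3.8287]  P^+=[0.8980 -0.0913; -0.0913 0.9221]
step 2: x^-=[-0.4697, 3.8287]  P^-=[1.1193 -0.0057; -0.0057 1.1521]  H_jac=[-0.2573 -0.0316]  S=[0.4852]  K=[-0.5933; -0.0719]  nu=[-2.3629]  x^+=[0.9321, 3.9987]  P^+=[0.9486 -0.0264; -0.0264 1.1496]
step 3: x^-=[1.4120, 3.9987]  P^-=[1.1888 0.0866; 0.0866 1.3796]  H_jac=[-0.2224 0.0785]  S=[0.4743]  K=[-0.5430; 0.1878]  nu=[1.1486]  x^+=[0.7882, 4.2144]  P^+=[1.0489 0.1349; 0.1349 1.3629]

K[1,0] = 0.1878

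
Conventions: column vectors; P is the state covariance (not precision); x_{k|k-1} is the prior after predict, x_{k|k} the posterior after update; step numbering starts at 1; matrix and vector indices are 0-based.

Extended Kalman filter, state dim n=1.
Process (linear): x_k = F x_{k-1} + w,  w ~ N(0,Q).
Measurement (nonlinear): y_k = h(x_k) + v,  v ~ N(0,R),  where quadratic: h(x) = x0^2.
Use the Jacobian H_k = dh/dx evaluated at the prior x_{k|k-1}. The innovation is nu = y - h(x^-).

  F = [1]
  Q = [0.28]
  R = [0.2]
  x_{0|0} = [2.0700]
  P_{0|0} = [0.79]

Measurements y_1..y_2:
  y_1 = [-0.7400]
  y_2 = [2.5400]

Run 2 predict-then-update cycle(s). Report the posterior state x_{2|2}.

step 1: x^-=[2.0700]  P^-=[1.0700]  H_jac=[4.1400]  S=[18.5394]  K=[0.2389]  nu=[-5.0249]  x^+=[0.8693]  P^+=[0.0115]
step 2: x^-=[0.8693]  P^-=[0.2915]  H_jac=[1.7387]  S=[1.0814]  K=[0.4688]  nu=[1.7842]  x^+=[1.7057]  P^+=[0.0539]

x_post = [1.7057]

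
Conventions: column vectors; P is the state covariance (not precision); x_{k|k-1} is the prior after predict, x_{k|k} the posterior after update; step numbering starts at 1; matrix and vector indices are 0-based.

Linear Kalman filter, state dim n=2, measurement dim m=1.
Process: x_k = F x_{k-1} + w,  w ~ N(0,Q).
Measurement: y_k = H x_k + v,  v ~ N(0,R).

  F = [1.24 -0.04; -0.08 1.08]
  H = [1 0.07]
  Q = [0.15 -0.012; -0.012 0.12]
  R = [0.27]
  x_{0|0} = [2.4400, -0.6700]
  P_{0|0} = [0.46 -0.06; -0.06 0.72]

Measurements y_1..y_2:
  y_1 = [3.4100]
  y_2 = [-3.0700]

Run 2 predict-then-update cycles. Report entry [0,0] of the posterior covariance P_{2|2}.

step 1: x^-=[3.0524, -0.9188]  P^-=[0.8644 -0.1693; -0.1693 0.9731]  S=[1.1155]  K=[0.7643; -0.0907]  nu=[0.4219]  x^+=[3.3749, -0.9571]  P^+=[0.2128 -0.0920; -0.0920 0.9639]
step 2: x^-=[4.2231, -1.3036]  P^-=[0.4879 -0.1982; -0.1982 1.2616]  S=[0.7363]  K=[0.6437; -0.1492]  nu=[-7.2019]  x^+=[-0.4131, -0.2288]  P^+=[0.1827 -0.1275; -0.1275 1.2452]

P_post[0,0] = 0.1827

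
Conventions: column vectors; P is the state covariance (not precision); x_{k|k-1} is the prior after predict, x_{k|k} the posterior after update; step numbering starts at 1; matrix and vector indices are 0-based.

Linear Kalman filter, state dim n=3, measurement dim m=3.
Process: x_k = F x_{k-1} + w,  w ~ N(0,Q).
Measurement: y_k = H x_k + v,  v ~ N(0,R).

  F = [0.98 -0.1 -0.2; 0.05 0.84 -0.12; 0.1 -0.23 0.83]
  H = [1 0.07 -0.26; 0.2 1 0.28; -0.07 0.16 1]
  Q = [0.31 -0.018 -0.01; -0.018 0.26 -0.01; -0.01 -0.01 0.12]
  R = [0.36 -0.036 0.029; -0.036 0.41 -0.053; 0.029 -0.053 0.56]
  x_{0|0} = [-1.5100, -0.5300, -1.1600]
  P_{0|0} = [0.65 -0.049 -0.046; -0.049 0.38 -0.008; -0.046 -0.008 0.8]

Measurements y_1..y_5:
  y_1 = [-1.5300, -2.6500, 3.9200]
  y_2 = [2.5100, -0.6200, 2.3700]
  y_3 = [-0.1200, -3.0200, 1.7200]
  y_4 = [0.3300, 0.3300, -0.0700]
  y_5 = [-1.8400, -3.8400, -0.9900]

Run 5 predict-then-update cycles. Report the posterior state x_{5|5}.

x_post = [-0.7004, -2.5348, 0.9487]

step 1: x^-=[-1.1948, -0.3815, -0.9919]  P^-=[0.9974 -0.0318 -0.0950; -0.0318 0.5393 -0.1706; -0.0950 -0.1706 0.6954]  S=[1.4582 0.1376 -0.3221; 0.1376 0.9248 0.0199; -0.3221 0.0199 1.2335]  K=[0.7051 0.0466 0.0456; -0.0343 0.5315 -0.0840; -0.0819 0.0064 0.5255]  nu=[-0.5664, -1.7518, 4.8893]  x^+=[-1.4528, -1.7041, 1.6127]  P^+=[0.2795 -0.0861 0.0769; -0.0861 0.2763 -0.1265; 0.0769 -0.1265 0.3172]
step 2: x^-=[-1.5758, -1.6976, 1.5852]  P^-=[0.5756 -0.0804 0.0570; -0.0804 0.4775 -0.1892; 0.0570 -0.1892 0.4209]  S=[0.9323 0.0588 -0.0752; 0.0588 0.8118 -0.0511; -0.0752 -0.0511 0.9292]  K=[0.5983 0.0224 0.0538; -0.0365 0.5001 -0.0908; -0.0344 -0.0455 0.4108]  nu=[4.6168, 0.9489, 0.9461]  x^+=[1.2587, -1.4776, 1.7717]  P^+=[0.2421 -0.0851 0.0769; -0.0851 0.2636 -0.1265; 0.0769 -0.1265 0.2571]
step 3: x^-=[1.0269, -1.3909, 1.9363]  P^-=[0.5369 -0.0818 0.0628; -0.0818 0.4677 -0.1809; 0.0628 -0.1809 0.3785]  S=[0.8873 0.0514 -0.0556; 0.0514 0.8019 -0.0543; -0.0556 -0.0543 0.8882]  K=[0.5823 0.0199 0.0513; -0.0364 0.4963 -0.0849; -0.0274 -0.0501 0.3838]  nu=[-0.5461, -2.3767, 0.0782]  x^+=[0.6655, -2.5572, 2.1003]  P^+=[0.2356 -0.0835 0.0744; -0.0835 0.2603 -0.1224; 0.0744 -0.1224 0.2416]
step 4: x^-=[0.4879, -2.3668, 2.3979]  P^-=[0.5308 -0.0812 0.0622; -0.0812 0.4645 -0.1757; 0.0622 -0.1757 0.3655]  S=[0.8805 0.0501 -0.0522; 0.0501 0.8004 -0.0531; -0.0522 -0.0531 0.8768]  K=[0.5799 0.0199 0.0495; -0.0365 0.4954 -0.0814; -0.0262 -0.0496 0.3752]  nu=[0.6313, 1.9278, -2.0551]  x^+=[0.7905, -1.2676, 1.5146]  P^+=[0.2343 -0.0827 0.0731; -0.0827 0.2589 -0.1201; 0.0731 -0.1201 0.2363]
step 5: x^-=[0.5986, -1.2070, 1.6277]  P^-=[0.5298 -0.0808 0.0616; -0.0808 0.4631 -0.1733; 0.0616 -0.1733 0.3606]  S=[0.8794 0.0498 -0.0514; 0.0498 0.8001 -0.0522; -0.0514 -0.0522 0.8728]  K=[0.5795 0.0200 0.0486; -0.0365 0.4950 -0.0797; -0.0259 -0.0491 0.3720]  nu=[-1.9309, -3.2085, -2.3827]  x^+=[-0.7004, -2.5348, 0.9487]  P^+=[0.2339 -0.0823 0.0725; -0.0823 0.2583 -0.1190; 0.0725 -0.1190 0.2343]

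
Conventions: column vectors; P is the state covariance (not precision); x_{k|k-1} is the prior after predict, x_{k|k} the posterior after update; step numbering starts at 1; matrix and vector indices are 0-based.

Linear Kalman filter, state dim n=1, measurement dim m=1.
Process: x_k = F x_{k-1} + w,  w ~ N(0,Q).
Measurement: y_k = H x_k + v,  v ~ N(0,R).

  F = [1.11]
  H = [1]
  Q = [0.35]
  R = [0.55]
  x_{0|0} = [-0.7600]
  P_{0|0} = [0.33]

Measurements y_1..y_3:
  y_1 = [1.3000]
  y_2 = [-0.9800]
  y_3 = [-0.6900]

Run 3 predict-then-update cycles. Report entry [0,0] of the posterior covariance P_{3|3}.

P_post[0,0] = 0.3154

step 1: x^-=[-0.8436]  P^-=[0.7566]  S=[1.3066]  K=[0.5791]  nu=[2.1436]  x^+=[0.3977]  P^+=[0.3185]
step 2: x^-=[0.4414]  P^-=[0.7424]  S=[1.2924]  K=[0.5744]  nu=[-1.4214]  x^+=[-0.3751]  P^+=[0.3159]
step 3: x^-=[-0.4164]  P^-=[0.7393]  S=[1.2893]  K=[0.5734]  nu=[-0.2736]  x^+=[-0.5733]  P^+=[0.3154]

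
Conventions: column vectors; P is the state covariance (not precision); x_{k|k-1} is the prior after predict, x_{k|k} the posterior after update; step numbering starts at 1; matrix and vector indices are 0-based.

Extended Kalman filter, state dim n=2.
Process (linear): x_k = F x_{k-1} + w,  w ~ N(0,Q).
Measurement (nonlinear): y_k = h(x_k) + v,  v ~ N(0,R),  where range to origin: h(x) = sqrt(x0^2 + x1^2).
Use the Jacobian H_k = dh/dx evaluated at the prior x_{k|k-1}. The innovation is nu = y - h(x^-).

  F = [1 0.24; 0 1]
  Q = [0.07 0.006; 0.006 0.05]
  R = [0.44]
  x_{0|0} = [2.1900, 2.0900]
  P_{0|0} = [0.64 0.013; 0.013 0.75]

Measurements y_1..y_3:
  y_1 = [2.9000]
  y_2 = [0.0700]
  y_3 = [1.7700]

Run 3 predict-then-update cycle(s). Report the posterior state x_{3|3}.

x_post = [1.6909, 0.7260]

step 1: x^-=[2.6916, 2.0900]  P^-=[0.7594 0.1990; 0.1990 0.8000]  H_jac=[0.7898 0.6133]  S=[1.4075]  K=[0.5129; 0.4603]  nu=[-0.5078]  x^+=[2.4312, 1.8563]  P^+=[0.3892 -0.1333; -0.1333 0.5018]
step 2: x^-=[2.8767, 1.8563]  P^-=[0.4241 -0.0068; -0.0068 0.5518]  H_jac=[0.8402 0.5422]  S=[0.8955]  K=[0.3939; 0.3277]  nu=[-3.3536]  x^+=[1.5559, 0.7572]  P^+=[0.2852 -0.1224; -0.1224 0.4556]
step 3: x^-=[1.7376, 0.7572]  P^-=[0.3227 -0.0071; -0.0071 0.5056]  H_jac=[0.9167 0.3995]  S=[0.7868]  K=[0.3725; 0.2485]  nu=[-0.1254]  x^+=[1.6909, 0.7260]  P^+=[0.2136 -0.0799; -0.0799 0.4570]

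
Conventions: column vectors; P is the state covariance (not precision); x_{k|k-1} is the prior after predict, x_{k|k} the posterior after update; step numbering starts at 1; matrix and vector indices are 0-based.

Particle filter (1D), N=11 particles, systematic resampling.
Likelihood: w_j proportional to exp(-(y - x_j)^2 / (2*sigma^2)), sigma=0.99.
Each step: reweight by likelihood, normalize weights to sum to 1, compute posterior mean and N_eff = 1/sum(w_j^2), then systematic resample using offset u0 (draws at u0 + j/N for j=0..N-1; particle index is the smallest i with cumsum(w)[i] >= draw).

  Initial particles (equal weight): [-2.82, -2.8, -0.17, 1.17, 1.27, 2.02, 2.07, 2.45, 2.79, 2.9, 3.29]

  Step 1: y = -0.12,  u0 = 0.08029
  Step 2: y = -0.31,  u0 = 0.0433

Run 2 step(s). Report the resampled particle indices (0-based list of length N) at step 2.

resampled_idx = [0, 0, 1, 1, 2, 3, 3, 4, 4, 6, 8]

step 1: w=[0.0116, 0.0122, 0.4772, 0.2044, 0.1783, 0.0462, 0.0414, 0.0164, 0.0064, 0.0046, 0.0013]  mean=0.5719  Neff=3.2702  idx=[2, 2, 2, 2, 2, 3, 3, 4, 4, 5, 8]
step 2: w=[0.1588, 0.1588, 0.1588, 0.1588, 0.1588, 0.0525, 0.0525, 0.0449, 0.0449, 0.0101, 0.0012]  mean=0.1254  Neff=7.3671  idx=[0, 0, 1, 1, 2, 3, 3, 4, 4, 6, 8]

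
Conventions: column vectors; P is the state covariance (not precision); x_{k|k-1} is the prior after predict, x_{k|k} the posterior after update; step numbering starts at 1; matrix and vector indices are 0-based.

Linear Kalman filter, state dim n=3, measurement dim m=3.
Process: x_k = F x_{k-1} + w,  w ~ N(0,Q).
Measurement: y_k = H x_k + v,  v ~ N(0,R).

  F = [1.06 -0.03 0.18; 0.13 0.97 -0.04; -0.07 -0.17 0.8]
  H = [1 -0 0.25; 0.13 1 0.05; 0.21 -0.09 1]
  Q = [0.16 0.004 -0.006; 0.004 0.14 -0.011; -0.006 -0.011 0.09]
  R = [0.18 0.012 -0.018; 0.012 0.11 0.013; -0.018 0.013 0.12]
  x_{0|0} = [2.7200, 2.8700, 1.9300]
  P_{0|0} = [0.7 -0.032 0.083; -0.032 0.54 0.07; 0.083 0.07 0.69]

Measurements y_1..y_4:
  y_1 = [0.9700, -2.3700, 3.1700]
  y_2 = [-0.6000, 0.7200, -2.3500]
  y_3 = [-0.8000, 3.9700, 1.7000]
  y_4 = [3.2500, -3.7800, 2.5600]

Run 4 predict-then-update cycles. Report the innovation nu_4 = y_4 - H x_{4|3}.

step 1: x^-=[3.1445, 3.0603, 0.8657]  P^-=[1.0023 0.0577 0.1154; 0.0577 0.6467 -0.0620; 0.1154 -0.0620 0.5215]  S=[1.2726 0.2006 0.4405; 0.2006 0.7852 -0.0258; 0.4405 -0.0258 0.7484]  K=[0.8240 0.0345 -0.0553; -0.0757 0.8462 -0.0706; -0.0820 0.0201 0.7857]  nu=[-2.3909, -5.8824, 1.9194]  x^+=[0.8652, -1.8718, 2.4512]  P^+=[0.1637 -0.0055 -0.0559; -0.0055 0.0913 0.0133; -0.0559 0.0133 0.1089]
step 2: x^-=[1.4145, -1.8012, 2.2186]  P^-=[0.3264 0.0209 -0.0484; 0.0209 0.2270 -0.0261; -0.0484 -0.0261 0.1657]  S=[0.4926 0.0668 0.0397; 0.0668 0.3451 -0.0189; 0.0397 -0.0189 0.2855]  K=[0.6326 0.0527 -0.0206; -0.0537 0.6670 -0.0961; -0.0554 -0.0286 0.5588]  nu=[-2.5691, 2.2264, -5.0277]  x^+=[0.0101, 0.3047, -0.5121]  P^+=[0.1247 -0.0011 -0.0395; -0.0011 0.0714 0.0048; -0.0395 0.0048 0.0764]
step 3: x^-=[-0.0906, 0.3174, -0.4622]  P^-=[0.2877 0.0190 -0.0369; 0.0190 0.2092 -0.0267; -0.0369 -0.0267 0.1447]  S=[0.4582 0.0605 0.0386; 0.0605 0.3262 -0.0188; 0.0386 -0.0188 0.2676]  K=[0.6003 0.0559 -0.0013; -0.0500 0.6481 -0.1026; -0.0409 -0.0368 0.5239]  nu=[-0.5939, 3.6875, 2.2098]  x^+=[-0.2440, 2.5101, 0.5842]  P^+=[0.1175 -0.0002 -0.0349; -0.0002 0.0692 0.0033; -0.0349 0.0033 0.0708]
step 4: x^-=[-0.2288, 2.3797, 0.0577]  P^-=[0.2810 0.0187 -0.0335; 0.0187 0.2073 -0.0269; -0.0335 -0.0269 0.1409]  S=[0.4531 0.0595 0.0399; 0.0595 0.3241 -0.0187; 0.0399 -0.0187 0.2650]  K=[0.5939 0.0565 0.0045; -0.0492 0.6459 -0.1040; -0.0367 -0.0381 0.5170]  nu=[3.4644, -6.1328, 2.7645]  x^+=[1.4950, -2.0397, 1.5934]  P^+=[0.1159 0.0000 -0.0338; 0.0000 0.0690 0.0030; -0.0338 0.0030 0.0696]

innov = [3.4644, -6.1328, 2.7645]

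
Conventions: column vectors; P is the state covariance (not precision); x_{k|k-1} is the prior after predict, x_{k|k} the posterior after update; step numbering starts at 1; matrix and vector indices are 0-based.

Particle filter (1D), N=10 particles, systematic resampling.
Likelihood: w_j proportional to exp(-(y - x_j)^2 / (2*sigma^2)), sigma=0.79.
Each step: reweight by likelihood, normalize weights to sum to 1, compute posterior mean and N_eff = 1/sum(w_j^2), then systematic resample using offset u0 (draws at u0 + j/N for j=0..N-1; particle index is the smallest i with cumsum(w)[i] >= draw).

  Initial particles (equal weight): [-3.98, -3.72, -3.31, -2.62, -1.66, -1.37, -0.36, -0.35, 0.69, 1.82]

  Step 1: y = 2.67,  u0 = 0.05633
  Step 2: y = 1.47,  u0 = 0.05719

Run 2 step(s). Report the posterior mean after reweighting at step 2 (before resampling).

post_mean = 1.7409

step 1: w=[0.0000, 0.0000, 0.0000, 0.0000, 0.0000, 0.0000, 0.0011, 0.0011, 0.0715, 0.9264]  mean=1.7345  Neff=1.1584  idx=[8, 9, 9, 9, 9, 9, 9, 9, 9, 9]
step 2: w=[0.0700, 0.1033, 0.1033, 0.1033, 0.1033, 0.1033, 0.1033, 0.1033, 0.1033, 0.1033]  mean=1.7409  Neff=9.9011  idx=[0, 1, 2, 3, 4, 5, 6, 7, 8, 9]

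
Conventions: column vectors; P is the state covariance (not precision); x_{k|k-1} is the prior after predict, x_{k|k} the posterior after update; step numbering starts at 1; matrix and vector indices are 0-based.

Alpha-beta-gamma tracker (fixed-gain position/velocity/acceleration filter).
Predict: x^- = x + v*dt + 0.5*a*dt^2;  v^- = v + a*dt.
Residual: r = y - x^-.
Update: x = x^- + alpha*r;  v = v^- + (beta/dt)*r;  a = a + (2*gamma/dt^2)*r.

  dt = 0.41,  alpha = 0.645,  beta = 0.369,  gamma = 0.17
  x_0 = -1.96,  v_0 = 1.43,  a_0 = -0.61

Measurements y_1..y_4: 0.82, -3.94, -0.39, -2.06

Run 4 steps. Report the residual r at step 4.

resid = -0.1259

step 1: x_pred=-1.4250  r=2.2450  x^+=0.0230  v^+=3.2004  a^+=3.9307
step 2: x_pred=1.6656  r=-5.6056  x^+=-1.9500  v^+=-0.2331  a^+=-7.4072
step 3: x_pred=-2.6681  r=2.2781  x^+=-1.1987  v^+=-1.2197  a^+=-2.7994
step 4: x_pred=-1.9341  r=-0.1259  x^+=-2.0153  v^+=-2.4807  a^+=-3.0540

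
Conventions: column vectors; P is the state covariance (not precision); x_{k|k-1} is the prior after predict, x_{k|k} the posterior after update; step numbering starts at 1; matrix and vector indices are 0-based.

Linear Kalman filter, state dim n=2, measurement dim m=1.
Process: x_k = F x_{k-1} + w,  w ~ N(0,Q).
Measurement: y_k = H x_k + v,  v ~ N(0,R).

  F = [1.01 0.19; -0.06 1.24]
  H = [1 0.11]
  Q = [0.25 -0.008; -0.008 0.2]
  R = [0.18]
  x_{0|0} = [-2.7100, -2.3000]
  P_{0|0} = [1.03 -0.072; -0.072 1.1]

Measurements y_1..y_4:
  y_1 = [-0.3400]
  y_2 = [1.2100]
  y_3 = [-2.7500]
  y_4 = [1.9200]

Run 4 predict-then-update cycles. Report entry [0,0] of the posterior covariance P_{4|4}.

P_post[0,0] = 0.1278

step 1: x^-=[-3.1741, -2.6894]  P^-=[1.3128 0.0994; 0.0994 1.9058]  S=[1.5377]  K=[0.8608; 0.2010]  nu=[3.1299]  x^+=[-0.4797, -2.0604]  P^+=[0.1733 -0.1666; -0.1666 1.8437]
step 2: x^-=[-0.8760, -2.5261]  P^-=[0.4294 0.2091; 0.2091 3.0603]  S=[0.6924]  K=[0.6533; 0.7881]  nu=[2.3639]  x^+=[0.6684, -0.6630]  P^+=[0.1338 -0.1475; -0.1475 2.6302]
step 3: x^-=[0.5491, -0.8622]  P^-=[0.4249 0.4206; 0.4206 4.2666]  S=[0.7490]  K=[0.6290; 1.1881]  nu=[-3.2043]  x^+=[-1.4664, -4.6691]  P^+=[0.1285 -0.1392; -0.1392 3.2093]
step 4: x^-=[-2.3682, -5.7018]  P^-=[0.4436 0.5676; 0.5676 5.1558]  S=[0.8108]  K=[0.6241; 1.3995]  nu=[4.9154]  x^+=[0.6993, 1.1774]  P^+=[0.1278 -0.1405; -0.1405 3.5677]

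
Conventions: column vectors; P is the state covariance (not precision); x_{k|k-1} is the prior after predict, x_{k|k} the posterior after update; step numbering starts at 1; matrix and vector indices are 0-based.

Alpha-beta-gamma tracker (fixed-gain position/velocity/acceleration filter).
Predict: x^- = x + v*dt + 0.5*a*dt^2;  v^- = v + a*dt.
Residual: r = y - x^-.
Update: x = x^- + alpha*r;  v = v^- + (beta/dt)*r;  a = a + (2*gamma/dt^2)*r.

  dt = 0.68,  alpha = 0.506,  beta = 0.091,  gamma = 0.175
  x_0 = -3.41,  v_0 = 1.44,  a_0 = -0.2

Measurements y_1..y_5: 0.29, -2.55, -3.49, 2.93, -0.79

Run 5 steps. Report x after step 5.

x_post = -0.0293

step 1: x_pred=-2.4770  r=2.7670  x^+=-1.0769  v^+=1.6743  a^+=1.8944
step 2: x_pred=0.4996  r=-3.0496  x^+=-1.0435  v^+=2.5544  a^+=-0.4139
step 3: x_pred=0.5978  r=-4.0878  x^+=-1.4706  v^+=1.7259  a^+=-3.5080
step 4: x_pred=-1.1081  r=4.0381  x^+=0.9352  v^+=-0.1191  a^+=-0.4515
step 5: x_pred=0.7498  r=-1.5398  x^+=-0.0293  v^+=-0.6322  a^+=-1.6170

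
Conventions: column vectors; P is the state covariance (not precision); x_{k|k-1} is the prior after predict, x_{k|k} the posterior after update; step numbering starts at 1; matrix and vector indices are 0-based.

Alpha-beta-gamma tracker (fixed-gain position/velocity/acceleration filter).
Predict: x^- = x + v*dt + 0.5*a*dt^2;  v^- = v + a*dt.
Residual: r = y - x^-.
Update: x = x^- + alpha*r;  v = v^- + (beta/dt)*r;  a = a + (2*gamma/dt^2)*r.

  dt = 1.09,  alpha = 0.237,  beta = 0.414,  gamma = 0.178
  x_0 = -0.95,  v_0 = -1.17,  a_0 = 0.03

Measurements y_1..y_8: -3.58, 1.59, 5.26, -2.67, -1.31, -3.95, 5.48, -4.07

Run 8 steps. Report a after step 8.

a_post = 0.1269

step 1: x_pred=-2.2075  r=-1.3725  x^+=-2.5328  v^+=-1.6586  a^+=-0.3813
step 2: x_pred=-4.5671  r=6.1571  x^+=-3.1079  v^+=0.2644  a^+=1.4637
step 3: x_pred=-1.9502  r=7.2102  x^+=-0.2414  v^+=4.5983  a^+=3.6241
step 4: x_pred=6.9237  r=-9.5937  x^+=4.6500  v^+=4.9048  a^+=0.7495
step 5: x_pred=10.4414  r=-11.7514  x^+=7.6563  v^+=1.2583  a^+=-2.7717
step 6: x_pred=7.3814  r=-11.3314  x^+=4.6958  v^+=-6.0667  a^+=-6.1670
step 7: x_pred=-5.5804  r=11.0604  x^+=-2.9591  v^+=-8.5878  a^+=-2.8529
step 8: x_pred=-14.0145  r=9.9445  x^+=-11.6577  v^+=-7.9204  a^+=0.1269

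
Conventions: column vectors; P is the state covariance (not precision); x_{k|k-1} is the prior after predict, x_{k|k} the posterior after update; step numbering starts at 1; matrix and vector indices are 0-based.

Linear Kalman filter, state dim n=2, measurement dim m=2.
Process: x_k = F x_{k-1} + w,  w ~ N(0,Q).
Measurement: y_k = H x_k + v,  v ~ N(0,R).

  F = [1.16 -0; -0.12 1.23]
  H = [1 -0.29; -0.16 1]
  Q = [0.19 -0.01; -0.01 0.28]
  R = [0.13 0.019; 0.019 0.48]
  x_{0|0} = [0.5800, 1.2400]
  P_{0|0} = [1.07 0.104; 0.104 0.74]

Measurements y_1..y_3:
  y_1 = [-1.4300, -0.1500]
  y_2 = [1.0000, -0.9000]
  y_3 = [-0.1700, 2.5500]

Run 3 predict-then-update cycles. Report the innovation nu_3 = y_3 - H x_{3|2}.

step 1: x^-=[0.6728, 1.4556]  P^-=[1.6298 -0.0106; -0.0106 1.3843]  S=[1.8823 -0.6542; -0.6542 1.9094]  K=[0.9287 0.1761; 0.0379 0.7389]  nu=[-1.6807, -1.4980]  x^+=[-1.1518, 0.2850]  P^+=[0.1612 0.1280; 0.1280 0.3759]
step 2: x^-=[-1.3361, 0.4888]  P^-=[0.4069 0.1501; 0.1501 0.8132]  S=[0.5182 -0.1248; -0.1248 1.2555]  K=[0.7351 0.1408; -0.0143 0.6271]  nu=[2.4779, -1.6026]  x^+=[0.2597, -0.5516]  P^+=[0.1278 0.1020; 0.1020 0.3171]
step 3: x^-=[0.3013, -0.7096]  P^-=[0.3620 0.1177; 0.1177 0.7314]  S=[0.4852 -0.1278; -0.1278 1.1830]  K=[0.7092 0.1272; -0.0368 0.5984]  nu=[-0.6770, 3.3078]  x^+=[0.2419, 1.2946]  P^+=[0.1219 0.0940; 0.0940 0.3016]

innov = [-0.6770, 3.3078]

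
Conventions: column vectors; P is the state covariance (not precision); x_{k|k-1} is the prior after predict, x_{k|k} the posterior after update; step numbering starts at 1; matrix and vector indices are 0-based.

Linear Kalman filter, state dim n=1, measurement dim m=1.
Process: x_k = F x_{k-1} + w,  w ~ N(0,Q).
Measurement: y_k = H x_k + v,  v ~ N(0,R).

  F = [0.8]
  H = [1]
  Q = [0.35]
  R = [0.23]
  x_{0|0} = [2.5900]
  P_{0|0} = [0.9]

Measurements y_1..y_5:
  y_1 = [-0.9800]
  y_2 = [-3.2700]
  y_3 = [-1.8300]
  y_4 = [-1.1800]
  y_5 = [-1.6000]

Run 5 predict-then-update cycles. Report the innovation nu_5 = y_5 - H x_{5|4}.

innov = [-0.5787]

step 1: x^-=[2.0720]  P^-=[0.9260]  S=[1.1560]  K=[0.8010]  nu=[-3.0520]  x^+=[-0.3728]  P^+=[0.1842]
step 2: x^-=[-0.2982]  P^-=[0.4679]  S=[0.6979]  K=[0.6704]  nu=[-2.9718]  x^+=[-2.2906]  P^+=[0.1542]
step 3: x^-=[-1.8325]  P^-=[0.4487]  S=[0.6787]  K=[0.6611]  nu=[0.0025]  x^+=[-1.8309]  P^+=[0.1521]
step 4: x^-=[-1.4647]  P^-=[0.4473]  S=[0.6773]  K=[0.6604]  nu=[0.2847]  x^+=[-1.2767]  P^+=[0.1519]
step 5: x^-=[-1.0213]  P^-=[0.4472]  S=[0.6772]  K=[0.6604]  nu=[-0.5787]  x^+=[-1.4035]  P^+=[0.1519]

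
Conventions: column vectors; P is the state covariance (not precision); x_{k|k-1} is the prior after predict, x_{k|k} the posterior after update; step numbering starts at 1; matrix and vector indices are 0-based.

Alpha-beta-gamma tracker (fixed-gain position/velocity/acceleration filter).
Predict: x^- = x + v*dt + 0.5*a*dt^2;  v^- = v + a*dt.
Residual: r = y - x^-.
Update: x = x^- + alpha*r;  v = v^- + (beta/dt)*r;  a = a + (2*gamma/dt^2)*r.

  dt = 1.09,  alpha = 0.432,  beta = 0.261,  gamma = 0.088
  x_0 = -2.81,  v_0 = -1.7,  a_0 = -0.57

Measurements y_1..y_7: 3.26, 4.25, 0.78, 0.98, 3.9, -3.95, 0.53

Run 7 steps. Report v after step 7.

v_post = -2.8817

step 1: x_pred=-5.0016  r=8.2616  x^+=-1.4326  v^+=-0.3431  a^+=0.6538
step 2: x_pred=-1.4181  r=5.6681  x^+=1.0305  v^+=1.7269  a^+=1.4935
step 3: x_pred=3.8000  r=-3.0200  x^+=2.4954  v^+=2.6316  a^+=1.0461
step 4: x_pred=5.9853  r=-5.0053  x^+=3.8230  v^+=2.5734  a^+=0.3047
step 5: x_pred=6.8090  r=-2.9090  x^+=5.5523  v^+=2.2089  a^+=-0.1263
step 6: x_pred=7.8850  r=-11.8350  x^+=2.7723  v^+=-0.7626  a^+=-1.8794
step 7: x_pred=0.8246  r=-0.2946  x^+=0.6973  v^+=-2.8817  a^+=-1.9231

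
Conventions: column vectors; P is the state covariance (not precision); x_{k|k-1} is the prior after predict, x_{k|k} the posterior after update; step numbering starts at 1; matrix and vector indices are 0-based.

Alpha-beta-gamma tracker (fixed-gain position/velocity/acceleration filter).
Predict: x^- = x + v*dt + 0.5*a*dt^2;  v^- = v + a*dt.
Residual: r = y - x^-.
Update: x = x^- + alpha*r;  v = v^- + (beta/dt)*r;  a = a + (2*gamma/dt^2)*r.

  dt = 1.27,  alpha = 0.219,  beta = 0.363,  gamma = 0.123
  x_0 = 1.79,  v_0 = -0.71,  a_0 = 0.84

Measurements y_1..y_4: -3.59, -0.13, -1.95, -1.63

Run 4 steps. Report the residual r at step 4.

step 1: x_pred=1.5657  r=-5.1557  x^+=0.4366  v^+=-1.1168  a^+=0.0536
step 2: x_pred=-0.9385  r=0.8085  x^+=-0.7614  v^+=-0.8176  a^+=0.1770
step 3: x_pred=-1.6571  r=-0.2929  x^+=-1.7212  v^+=-0.6766  a^+=0.1323
step 4: x_pred=-2.4738  r=0.8438  x^+=-2.2890  v^+=-0.2674  a^+=0.2610

resid = 0.8438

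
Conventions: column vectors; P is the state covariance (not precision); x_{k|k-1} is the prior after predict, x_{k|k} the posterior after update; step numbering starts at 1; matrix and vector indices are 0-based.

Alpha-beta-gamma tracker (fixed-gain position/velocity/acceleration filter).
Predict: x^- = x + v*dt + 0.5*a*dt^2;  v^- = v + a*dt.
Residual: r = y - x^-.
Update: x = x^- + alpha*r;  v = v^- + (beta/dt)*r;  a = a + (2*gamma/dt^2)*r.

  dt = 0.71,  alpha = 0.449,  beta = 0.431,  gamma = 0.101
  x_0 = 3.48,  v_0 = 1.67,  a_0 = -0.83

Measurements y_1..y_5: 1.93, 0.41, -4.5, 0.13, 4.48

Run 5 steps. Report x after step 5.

x_post = -2.3821

step 1: x_pred=4.4565  r=-2.5265  x^+=3.3221  v^+=-0.4530  a^+=-1.8424
step 2: x_pred=2.5361  r=-2.1261  x^+=1.5815  v^+=-3.0517  a^+=-2.6944
step 3: x_pred=-1.2644  r=-3.2356  x^+=-2.7172  v^+=-6.9289  a^+=-3.9909
step 4: x_pred=-8.6426  r=8.7726  x^+=-4.7037  v^+=-4.4371  a^+=-0.4756
step 5: x_pred=-7.9739  r=12.4539  x^+=-2.3821  v^+=2.7853  a^+=4.5148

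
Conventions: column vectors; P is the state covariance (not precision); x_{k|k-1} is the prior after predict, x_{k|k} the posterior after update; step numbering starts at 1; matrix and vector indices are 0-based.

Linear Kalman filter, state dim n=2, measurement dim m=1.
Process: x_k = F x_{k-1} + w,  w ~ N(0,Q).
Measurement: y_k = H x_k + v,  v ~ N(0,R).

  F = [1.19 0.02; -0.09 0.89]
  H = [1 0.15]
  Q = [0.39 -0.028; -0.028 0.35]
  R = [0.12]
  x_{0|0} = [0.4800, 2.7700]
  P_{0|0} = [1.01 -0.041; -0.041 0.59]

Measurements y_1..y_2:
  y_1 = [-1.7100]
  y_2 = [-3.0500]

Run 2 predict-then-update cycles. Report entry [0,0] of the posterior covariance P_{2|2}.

P_post[0,0] = 0.1219

step 1: x^-=[0.6266, 2.4221]  P^-=[1.8185 -0.1690; -0.1690 0.8321]  S=[1.9066]  K=[0.9405; -0.0232]  nu=[-2.6999]  x^+=[-1.9128, 2.4847]  P^+=[0.1320 -0.1274; -0.1274 0.8311]
step 2: x^-=[-2.2265, 2.3835]  P^-=[0.5712 -0.1621; -0.1621 1.0298]  S=[0.6657]  K=[0.8215; -0.0114]  nu=[-1.1810]  x^+=[-3.1967, 2.3971]  P^+=[0.1219 -0.1558; -0.1558 1.0297]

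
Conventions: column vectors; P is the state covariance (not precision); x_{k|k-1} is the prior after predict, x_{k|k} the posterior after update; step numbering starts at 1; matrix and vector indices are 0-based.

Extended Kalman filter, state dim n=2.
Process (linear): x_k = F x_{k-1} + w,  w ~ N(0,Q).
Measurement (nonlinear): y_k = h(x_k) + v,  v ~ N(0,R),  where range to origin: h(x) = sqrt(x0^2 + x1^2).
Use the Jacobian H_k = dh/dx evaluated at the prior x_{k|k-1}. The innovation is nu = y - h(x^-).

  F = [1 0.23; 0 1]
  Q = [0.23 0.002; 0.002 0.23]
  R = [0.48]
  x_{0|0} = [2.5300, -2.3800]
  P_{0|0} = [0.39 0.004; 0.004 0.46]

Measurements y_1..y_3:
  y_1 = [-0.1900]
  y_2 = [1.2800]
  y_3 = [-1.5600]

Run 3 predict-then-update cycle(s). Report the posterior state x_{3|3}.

x_post = [0.2253, 0.2851]

step 1: x^-=[1.9826, -2.3800]  P^-=[0.6462 0.1118; 0.1118 0.6900]  H_jac=[0.6400 -0.7683]  S=[1.0421]  K=[0.3144; -0.4401]  nu=[-3.2876]  x^+=[0.9488, -0.9332]  P^+=[0.5431 0.2560; 0.2560 0.4882]
step 2: x^-=[0.7342, -0.9332]  P^-=[0.9167 0.3703; 0.3703 0.7182]  H_jac=[0.6183 -0.7859]  S=[0.9142]  K=[0.3017; -0.3670]  nu=[0.0926]  x^+=[0.7621, -0.9672]  P^+=[0.8335 0.4715; 0.4715 0.5951]
step 3: x^-=[0.5397, -0.9672]  P^-=[1.3119 0.6104; 0.6104 0.8251]  H_jac=[0.4873 -0.8733]  S=[0.9012]  K=[0.1179; -0.4695]  nu=[-2.6676]  x^+=[0.2253, 0.2851]  P^+=[1.2994 0.6602; 0.6602 0.6264]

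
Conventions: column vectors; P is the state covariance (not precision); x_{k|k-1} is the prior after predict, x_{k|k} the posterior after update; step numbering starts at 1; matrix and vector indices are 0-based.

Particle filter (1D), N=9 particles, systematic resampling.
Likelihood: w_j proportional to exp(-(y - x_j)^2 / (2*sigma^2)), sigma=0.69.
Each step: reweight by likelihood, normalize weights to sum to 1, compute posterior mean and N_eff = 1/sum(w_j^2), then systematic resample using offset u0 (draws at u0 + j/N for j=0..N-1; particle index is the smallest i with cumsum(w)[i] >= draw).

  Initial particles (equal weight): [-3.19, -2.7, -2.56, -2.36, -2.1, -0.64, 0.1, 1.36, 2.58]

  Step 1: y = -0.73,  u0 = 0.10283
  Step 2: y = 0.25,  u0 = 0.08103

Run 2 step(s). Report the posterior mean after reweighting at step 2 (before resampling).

post_mean = -0.2165

step 1: w=[0.0010, 0.0098, 0.0171, 0.0354, 0.0802, 0.5712, 0.2794, 0.0059, 0.0000]  mean=-0.6550  Neff=2.4245  idx=[4, 5, 5, 5, 5, 5, 6, 6, 6]
step 2: w=[0.0006, 0.0852, 0.0852, 0.0852, 0.0852, 0.0852, 0.1912, 0.1912, 0.1912]  mean=-0.2165  Neff=6.8537  idx=[1, 3, 4, 5, 6, 7, 7, 8, 8]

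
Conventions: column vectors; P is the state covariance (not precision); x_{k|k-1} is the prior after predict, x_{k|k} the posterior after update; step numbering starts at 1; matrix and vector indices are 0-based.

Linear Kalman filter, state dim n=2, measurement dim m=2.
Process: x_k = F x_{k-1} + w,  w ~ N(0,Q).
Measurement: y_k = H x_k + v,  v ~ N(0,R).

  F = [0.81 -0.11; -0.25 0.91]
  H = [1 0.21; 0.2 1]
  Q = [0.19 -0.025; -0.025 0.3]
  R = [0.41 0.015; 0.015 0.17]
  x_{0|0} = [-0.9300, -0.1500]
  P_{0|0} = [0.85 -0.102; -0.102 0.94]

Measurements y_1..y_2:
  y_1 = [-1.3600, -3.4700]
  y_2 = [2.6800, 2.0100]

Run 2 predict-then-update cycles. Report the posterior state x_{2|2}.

step 1: x^-=[-0.7368, 0.0960]  P^-=[0.7772 -0.3692; -0.3692 1.1779]  S=[1.0841 0.0331; 0.0331 1.2314]  K=[0.6512 -0.1911; -0.1399 0.9004]  nu=[-0.6434, -3.4186]  x^+=[-0.5025, -2.8922]  P^+=[0.2807 -0.0789; -0.0789 0.1667]
step 2: x^-=[-0.0889, -2.5063]  P^-=[0.3902 -0.1588; -0.1588 0.4915]  S=[0.7552 0.0308; 0.0308 0.6136]  K=[0.4789 -0.1557; -0.1044 0.7545]  nu=[3.2952, 4.5341]  x^+=[0.7834, 0.5707]  P^+=[0.2067 -0.0606; -0.0606 0.1388]

x_post = [0.7834, 0.5707]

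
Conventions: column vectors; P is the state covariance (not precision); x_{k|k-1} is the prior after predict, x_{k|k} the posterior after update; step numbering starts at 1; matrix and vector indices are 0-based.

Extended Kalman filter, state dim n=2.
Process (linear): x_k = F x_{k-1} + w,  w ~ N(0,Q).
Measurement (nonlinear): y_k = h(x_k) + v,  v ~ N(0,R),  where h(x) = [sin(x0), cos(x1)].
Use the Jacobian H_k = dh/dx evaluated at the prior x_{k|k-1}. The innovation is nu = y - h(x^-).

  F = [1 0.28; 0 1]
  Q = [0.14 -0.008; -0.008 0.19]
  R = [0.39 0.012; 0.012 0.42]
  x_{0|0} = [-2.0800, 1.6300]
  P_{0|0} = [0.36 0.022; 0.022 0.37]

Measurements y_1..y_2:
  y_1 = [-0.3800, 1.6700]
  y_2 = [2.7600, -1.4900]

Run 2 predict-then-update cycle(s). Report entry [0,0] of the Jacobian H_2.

H_jac[0,0] = -0.1182

step 1: x^-=[-1.6236, 1.6300]  P^-=[0.5413 0.1176; 0.1176 0.5600]  H_jac=[-0.0528 0.0000; 0.0000 -0.9982]  S=[0.3915 0.0182; 0.0182 0.9780]  K=[-0.0675 -0.1188; 0.0107 -0.5718]  nu=[0.6186, 1.7292]  x^+=[-1.8707, 0.6479]  P^+=[0.5255 0.0508; 0.0508 0.2404]
step 2: x^-=[-1.6893, 0.6479]  P^-=[0.7127 0.1101; 0.1101 0.4304]  H_jac=[-0.1182 0.0000; 0.0000 -0.6035]  S=[0.4000 0.0199; 0.0199 0.5768]  K=[-0.2053 -0.1081; -0.0102 -0.4500]  nu=[3.7530, -2.2873]  x^+=[-2.2124, 1.6391]  P^+=[0.6883 0.0793; 0.0793 0.3134]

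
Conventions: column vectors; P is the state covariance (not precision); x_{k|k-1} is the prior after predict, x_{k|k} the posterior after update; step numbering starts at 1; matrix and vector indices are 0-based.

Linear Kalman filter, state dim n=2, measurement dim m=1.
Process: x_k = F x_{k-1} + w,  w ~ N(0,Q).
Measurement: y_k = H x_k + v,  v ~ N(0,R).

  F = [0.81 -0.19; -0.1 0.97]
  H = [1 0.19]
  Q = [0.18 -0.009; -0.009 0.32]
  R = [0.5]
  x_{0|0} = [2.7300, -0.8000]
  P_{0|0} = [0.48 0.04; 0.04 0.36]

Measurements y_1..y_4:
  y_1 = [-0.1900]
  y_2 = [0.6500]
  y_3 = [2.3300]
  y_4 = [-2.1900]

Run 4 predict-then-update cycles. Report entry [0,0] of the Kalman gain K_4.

step 1: x^-=[2.3633, -1.0490]  P^-=[0.4956 -0.0820; -0.0820 0.6558]  S=[0.9881]  K=[0.4858; 0.0431]  nu=[-2.3540]  x^+=[1.2197, -1.1504]  P^+=[0.2624 -0.1027; -0.1027 0.6539]
step 2: x^-=[1.2066, -1.2378]  P^-=[0.4074 -0.2334; -0.2334 0.9578]  S=[0.8533]  K=[0.4255; -0.0603]  nu=[-0.3214]  x^+=[1.0698, -1.2185]  P^+=[0.2529 -0.2115; -0.2115 0.9547]
step 3: x^-=[1.0981, -1.2889]  P^-=[0.4455 -0.3757; -0.3757 1.2619]  S=[0.8483]  K=[0.4410; -0.1602]  nu=[1.4768]  x^+=[1.7494, -1.5255]  P^+=[0.2805 -0.3157; -0.3157 1.2401]
step 4: x^-=[1.7069, -1.6547]  P^-=[0.5060 -0.5143; -0.5143 1.5509]  S=[0.8665]  K=[0.4712; -0.2535]  nu=[-3.5825]  x^+=[0.0190, -0.7465]  P^+=[0.3136 -0.4108; -0.4108 1.4952]

K[0,0] = 0.4712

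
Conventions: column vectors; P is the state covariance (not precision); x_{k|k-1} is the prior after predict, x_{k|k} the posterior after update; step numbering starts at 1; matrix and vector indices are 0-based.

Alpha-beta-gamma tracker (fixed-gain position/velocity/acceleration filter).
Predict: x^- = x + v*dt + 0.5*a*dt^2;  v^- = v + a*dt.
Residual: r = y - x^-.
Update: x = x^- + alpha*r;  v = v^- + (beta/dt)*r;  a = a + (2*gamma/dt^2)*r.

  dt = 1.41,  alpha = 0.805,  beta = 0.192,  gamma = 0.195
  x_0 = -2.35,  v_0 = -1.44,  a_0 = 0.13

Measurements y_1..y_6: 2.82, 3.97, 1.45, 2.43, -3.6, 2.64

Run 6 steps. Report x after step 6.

x_post = 1.5294

step 1: x_pred=-4.2512  r=7.0712  x^+=1.4411  v^+=-0.2938  a^+=1.5171
step 2: x_pred=2.5349  r=1.4351  x^+=3.6902  v^+=2.0408  a^+=1.7986
step 3: x_pred=8.3556  r=-6.9056  x^+=2.7966  v^+=3.6365  a^+=0.4440
step 4: x_pred=8.3654  r=-5.9354  x^+=3.5874  v^+=3.4543  a^+=-0.7203
step 5: x_pred=7.7419  r=-11.3419  x^+=-1.3883  v^+=0.8942  a^+=-2.9453
step 6: x_pred=-3.0552  r=5.6952  x^+=1.5294  v^+=-2.4831  a^+=-1.8280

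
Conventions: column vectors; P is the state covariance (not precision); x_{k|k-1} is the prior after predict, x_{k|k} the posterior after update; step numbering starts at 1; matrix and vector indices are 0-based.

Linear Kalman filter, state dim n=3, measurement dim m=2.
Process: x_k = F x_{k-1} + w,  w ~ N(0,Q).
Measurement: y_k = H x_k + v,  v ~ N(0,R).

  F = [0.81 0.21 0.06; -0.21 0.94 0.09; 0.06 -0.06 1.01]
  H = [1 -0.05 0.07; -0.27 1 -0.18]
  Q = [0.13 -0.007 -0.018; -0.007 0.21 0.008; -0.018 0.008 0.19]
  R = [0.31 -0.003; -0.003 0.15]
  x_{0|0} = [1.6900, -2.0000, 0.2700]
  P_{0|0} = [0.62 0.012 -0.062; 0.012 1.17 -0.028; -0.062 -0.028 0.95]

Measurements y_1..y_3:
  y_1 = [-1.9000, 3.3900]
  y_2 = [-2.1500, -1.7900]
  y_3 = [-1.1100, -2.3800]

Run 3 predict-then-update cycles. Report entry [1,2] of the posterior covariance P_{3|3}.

P_post[1,2] = 0.2791

step 1: x^-=[0.9651, -2.2106, 0.4941]  P^-=[0.5891 0.1264 -0.0023; 0.1264 1.2717 0.0078; -0.0023 0.0078 1.1613]  S=[0.8950 -0.1111; -0.1111 1.4310]  K=[0.6545 0.0283; 0.1798 0.8778; 0.0711 -0.1347]  nu=[-3.0102, 5.9501]  x^+=[-0.8369, 2.4713, -0.5215]  P^+=[0.2087 0.0500 -0.0481; 0.0500 0.1752 0.1698; -0.0481 0.1698 1.1287]
step 2: x^-=[-0.1902, 2.4519, -0.7253]  P^-=[0.2953 0.0439 0.0524; 0.0439 0.3940 0.2717; 0.0524 0.2717 1.3160]  S=[0.6138 -0.0635; -0.0635 0.4917]  K=[0.4804 -0.0300; 0.1424 0.6960; 0.2207 0.0706]  nu=[-1.7864, -4.4238]  x^+=[-0.9156, -0.8816, -1.4317]  P^+=[0.1514 0.0331 -0.0099; 0.0331 0.1559 0.2387; -0.0099 0.2387 1.2856]
step 3: x^-=[-1.0127, -0.7653, -1.4481]  P^-=[0.2571 0.0461 0.1058; 0.0461 0.3925 0.3438; 0.1058 0.3438 1.4722]  S=[0.5831 -0.0577; -0.0577 0.4706]  K=[0.4462 -0.0352; 0.1555 0.6952; 0.3434 0.1489]  nu=[-0.0342, -2.1488]  x^+=[-0.9522, -2.2645, -1.7798]  P^+=[0.1386 0.0348 0.0220; 0.0348 0.1634 0.2791; 0.0220 0.2791 1.3989]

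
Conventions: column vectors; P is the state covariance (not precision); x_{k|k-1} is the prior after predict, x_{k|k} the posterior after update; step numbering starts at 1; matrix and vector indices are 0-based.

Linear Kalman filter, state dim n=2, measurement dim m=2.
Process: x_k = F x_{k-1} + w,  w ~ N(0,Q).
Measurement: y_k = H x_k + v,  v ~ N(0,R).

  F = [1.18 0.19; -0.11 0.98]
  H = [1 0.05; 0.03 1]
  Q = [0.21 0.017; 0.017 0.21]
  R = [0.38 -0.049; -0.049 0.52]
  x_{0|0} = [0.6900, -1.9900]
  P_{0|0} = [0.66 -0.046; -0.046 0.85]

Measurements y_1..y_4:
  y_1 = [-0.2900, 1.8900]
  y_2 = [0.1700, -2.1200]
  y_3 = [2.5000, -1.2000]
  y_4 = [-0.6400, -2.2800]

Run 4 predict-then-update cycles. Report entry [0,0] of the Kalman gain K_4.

K[0,0] = 0.5756

step 1: x^-=[0.4361, -2.0261]  P^-=[1.1390 0.0374; 0.0374 1.0442]  S=[1.5254 0.0748; 0.0748 1.5675]  K=[0.7475 0.0100; 0.0261 0.6656]  nu=[-0.6248, 3.9030]  x^+=[0.0080, 0.5556]  P^+=[0.2855 -0.0400; -0.0400 0.3461]
step 2: x^-=[0.1150, 0.5437]  P^-=[0.6021 -0.0011; -0.0011 0.5544]  S=[0.9834 -0.0043; -0.0043 1.0749]  K=[0.6123 0.0183; 0.0294 0.5159]  nu=[0.0278, -2.6671]  x^+=[0.0833, -0.8314]  P^+=[0.2332 -0.0275; -0.0275 0.2676]
step 3: x^-=[-0.0596, -0.8240]  P^-=[0.5320 0.0053; 0.0053 0.4758]  S=[0.9137 -0.0039; -0.0039 0.9966]  K=[0.5826 0.0237; 0.0339 0.4777]  nu=[2.6008, -0.3742]  x^+=[1.4468, -0.9145]  P^+=[0.2214 -0.0229; -0.0229 0.2474]
step 4: x^-=[1.5335, -1.0554]  P^-=[0.5169 0.0083; 0.0083 0.4553]  S=[0.8989 -0.0024; -0.0024 0.9762]  K=[0.5756 0.0258; 0.0358 0.4667]  nu=[-2.1207, -1.2706]  x^+=[0.2800, -1.7244]  P^+=[0.2185 -0.0213; -0.0213 0.2416]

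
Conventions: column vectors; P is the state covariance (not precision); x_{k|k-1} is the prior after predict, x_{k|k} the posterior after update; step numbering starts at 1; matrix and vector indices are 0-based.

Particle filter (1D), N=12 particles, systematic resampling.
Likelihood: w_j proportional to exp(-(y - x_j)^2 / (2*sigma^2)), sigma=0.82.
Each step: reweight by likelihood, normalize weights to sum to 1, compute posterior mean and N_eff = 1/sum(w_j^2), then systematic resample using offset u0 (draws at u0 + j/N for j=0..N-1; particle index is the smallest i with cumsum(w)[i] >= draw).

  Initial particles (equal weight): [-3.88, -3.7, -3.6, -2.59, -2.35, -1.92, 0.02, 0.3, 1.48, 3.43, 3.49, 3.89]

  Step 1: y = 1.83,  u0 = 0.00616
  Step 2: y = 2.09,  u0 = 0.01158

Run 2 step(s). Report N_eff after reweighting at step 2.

N_eff = 8.7252

step 1: w=[0.0000, 0.0000, 0.0000, 0.0000, 0.0000, 0.0000, 0.0585, 0.1172, 0.6101, 0.0996, 0.0861, 0.0285]  mean=1.6922  Neff=2.4538  idx=[6, 7, 7, 8, 8, 8, 8, 8, 8, 8, 9, 10]
step 2: w=[0.0069, 0.0153, 0.0153, 0.1258, 0.1258, 0.1258, 0.1258, 0.1258, 0.1258, 0.1258, 0.0436, 0.0386]  mean=1.5966  Neff=8.7252  idx=[1, 3, 4, 4, 5, 6, 6, 7, 8, 8, 9, 10]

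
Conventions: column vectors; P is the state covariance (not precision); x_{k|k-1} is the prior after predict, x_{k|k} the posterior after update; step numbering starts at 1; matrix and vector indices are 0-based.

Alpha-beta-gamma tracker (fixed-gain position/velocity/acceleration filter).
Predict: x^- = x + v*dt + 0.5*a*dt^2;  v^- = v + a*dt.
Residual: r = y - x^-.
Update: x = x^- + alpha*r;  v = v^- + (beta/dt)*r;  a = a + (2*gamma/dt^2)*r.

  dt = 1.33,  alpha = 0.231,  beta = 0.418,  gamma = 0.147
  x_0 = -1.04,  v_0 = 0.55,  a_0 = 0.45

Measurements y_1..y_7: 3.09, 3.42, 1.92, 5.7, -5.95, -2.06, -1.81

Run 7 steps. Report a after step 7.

a_post = 0.0962

step 1: x_pred=0.0895  r=3.0005  x^+=0.7826  v^+=2.0915  a^+=0.9487
step 2: x_pred=4.4034  r=-0.9834  x^+=4.1762  v^+=3.0442  a^+=0.7853
step 3: x_pred=8.9196  r=-6.9996  x^+=7.3027  v^+=1.8887  a^+=-0.3781
step 4: x_pred=9.4803  r=-3.7803  x^+=8.6070  v^+=0.1978  a^+=-1.0064
step 5: x_pred=7.9799  r=-13.9299  x^+=4.7621  v^+=-5.5187  a^+=-3.3216
step 6: x_pred=-5.5156  r=3.4556  x^+=-4.7174  v^+=-8.8505  a^+=-2.7473
step 7: x_pred=-18.9183  r=17.1083  x^+=-14.9663  v^+=-7.1275  a^+=0.0962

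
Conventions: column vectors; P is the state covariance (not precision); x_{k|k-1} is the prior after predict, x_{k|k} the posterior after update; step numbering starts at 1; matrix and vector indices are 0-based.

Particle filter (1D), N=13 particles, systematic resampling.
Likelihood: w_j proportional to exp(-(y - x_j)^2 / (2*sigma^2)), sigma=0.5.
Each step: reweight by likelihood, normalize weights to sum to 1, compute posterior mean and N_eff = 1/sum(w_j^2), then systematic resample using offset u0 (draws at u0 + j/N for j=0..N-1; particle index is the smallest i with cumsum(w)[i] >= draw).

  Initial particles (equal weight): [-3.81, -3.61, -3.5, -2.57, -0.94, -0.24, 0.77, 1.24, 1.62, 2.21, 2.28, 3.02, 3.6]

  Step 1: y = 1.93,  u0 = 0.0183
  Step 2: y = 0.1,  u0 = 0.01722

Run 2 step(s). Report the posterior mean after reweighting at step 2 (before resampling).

post_mean = 0.9031

step 1: w=[0.0000, 0.0000, 0.0000, 0.0000, 0.0000, 0.0000, 0.0225, 0.1281, 0.2738, 0.2837, 0.2598, 0.0308, 0.0013]  mean=1.9366  Neff=4.1525  idx=[6, 7, 8, 8, 8, 8, 9, 9, 9, 10, 10, 10, 10]
step 2: w=[0.7808, 0.1424, 0.0189, 0.0189, 0.0189, 0.0189, 0.0003, 0.0003, 0.0003, 0.0001, 0.0001, 0.0001, 0.0001]  mean=0.9031  Neff=1.5840  idx=[0, 0, 0, 0, 0, 0, 0, 0, 0, 0, 1, 1, 2]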